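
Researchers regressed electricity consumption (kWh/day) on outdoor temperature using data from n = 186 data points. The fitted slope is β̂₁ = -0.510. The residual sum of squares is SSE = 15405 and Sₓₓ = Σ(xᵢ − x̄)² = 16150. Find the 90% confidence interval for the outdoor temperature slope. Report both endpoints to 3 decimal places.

MSE = SSE/(n − 2) = 15405/184 = 83.7228.
SE(β̂₁) = √(MSE/Sₓₓ) = √(83.7228/16150) = 0.0720005.
df = n − 2 = 184.
t* = t_{0.05, 184} = 1.653177.
Margin = t* × SE = 1.653177 × 0.0720005 = 0.11903.
CI: -0.510 ± 0.11903 → (-0.629, -0.391).
With 90% confidence, each one-unit increase in outdoor temperature is associated with a change of between -0.629 and -0.391 kWh/day in electricity consumption.

(-0.629, -0.391)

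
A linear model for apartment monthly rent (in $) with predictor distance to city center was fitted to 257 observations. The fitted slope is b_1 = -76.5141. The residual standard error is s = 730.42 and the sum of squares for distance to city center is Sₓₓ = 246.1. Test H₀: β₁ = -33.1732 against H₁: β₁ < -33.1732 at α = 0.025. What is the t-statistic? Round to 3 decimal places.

SE(b_1) = s/√Sₓₓ = 730.42/√246.1 = 46.5604.
t = (-76.5141 − (-33.1732)) / 46.5604 = -0.931.
df = n − 2 = 255.
One-sided p ≈ 0.1764, which is ≥ 0.025, so fail to reject H₀.
The data do not give significant evidence that the true slope on distance to city center is below -33.1732 $ per unit.

t = -0.931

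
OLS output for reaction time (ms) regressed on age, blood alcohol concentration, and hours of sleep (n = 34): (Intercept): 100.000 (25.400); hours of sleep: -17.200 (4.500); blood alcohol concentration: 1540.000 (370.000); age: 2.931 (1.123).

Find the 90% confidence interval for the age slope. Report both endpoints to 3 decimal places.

(1.025, 4.837)

Read off: b = 2.931, SE = 1.123 for age.
df = n − k − 1 = 34 − 3 − 1 = 30.
t* = t_{0.05, 30} = 1.697261.
Margin = t* × SE = 1.697261 × 1.123 = 1.90602.
CI: 2.931 ± 1.90602 → (1.025, 4.837).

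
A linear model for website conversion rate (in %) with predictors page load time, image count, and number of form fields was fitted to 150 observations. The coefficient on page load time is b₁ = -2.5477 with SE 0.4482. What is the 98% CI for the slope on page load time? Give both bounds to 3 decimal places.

(-3.602, -1.493)

df = n − k − 1 = 150 − 3 − 1 = 146.
t* = t_{0.01, 146} = 2.35216.
Margin = t* × SE = 2.35216 × 0.4482 = 1.05424.
CI: -2.5477 ± 1.05424 → (-3.602, -1.493).
With 98% confidence, each one-unit increase in page load time is associated with a change of between -3.602 and -1.493 % in website conversion rate, holding the other predictors fixed.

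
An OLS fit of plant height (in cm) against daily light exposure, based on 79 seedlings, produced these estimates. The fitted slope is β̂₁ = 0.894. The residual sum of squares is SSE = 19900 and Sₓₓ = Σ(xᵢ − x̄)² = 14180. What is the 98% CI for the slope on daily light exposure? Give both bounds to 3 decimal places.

MSE = SSE/(n − 2) = 19900/77 = 258.442.
SE(β̂₁) = √(MSE/Sₓₓ) = √(258.442/14180) = 0.135003.
df = n − 2 = 77.
t* = t_{0.01, 77} = 2.375757.
Margin = t* × SE = 2.375757 × 0.135003 = 0.32073.
CI: 0.894 ± 0.32073 → (0.573, 1.215).
With 98% confidence, each one-unit increase in daily light exposure is associated with a change of between 0.573 and 1.215 cm in plant height.

(0.573, 1.215)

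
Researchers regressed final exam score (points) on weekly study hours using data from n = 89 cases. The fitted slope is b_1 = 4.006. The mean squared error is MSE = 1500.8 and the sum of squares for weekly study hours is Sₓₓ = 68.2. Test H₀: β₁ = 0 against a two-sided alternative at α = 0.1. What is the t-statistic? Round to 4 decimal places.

t = 0.8540

SE(b_1) = √(MSE/Sₓₓ) = √(1500.8/68.2) = 4.69104.
t = 4.006 / 4.69104 = 0.8540.
df = n − 2 = 87.
Two-sided p ≈ 0.3955, which is ≥ 0.1, so fail to reject H₀.
The data do not give significant evidence of an association between weekly study hours and final exam score.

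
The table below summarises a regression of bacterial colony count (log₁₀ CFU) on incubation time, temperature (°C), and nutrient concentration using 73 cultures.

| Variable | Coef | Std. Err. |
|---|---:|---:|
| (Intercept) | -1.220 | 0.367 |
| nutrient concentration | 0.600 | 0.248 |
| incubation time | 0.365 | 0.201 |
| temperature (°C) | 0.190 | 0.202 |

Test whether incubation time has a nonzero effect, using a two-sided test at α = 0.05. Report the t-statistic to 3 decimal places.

Read off: b = 0.365, SE = 0.201 for incubation time.
H₀: β₁ = 0 vs H₁: β₁ ≠ 0.
t = 0.365 / 0.201 = 1.816.
df = n − k − 1 = 73 − 3 − 1 = 69.
Two-sided p ≈ 0.0737, which is ≥ 0.05, so fail to reject H₀.
The data do not give significant evidence of an association between incubation time and bacterial colony count, after adjusting for the other predictors.

t = 1.816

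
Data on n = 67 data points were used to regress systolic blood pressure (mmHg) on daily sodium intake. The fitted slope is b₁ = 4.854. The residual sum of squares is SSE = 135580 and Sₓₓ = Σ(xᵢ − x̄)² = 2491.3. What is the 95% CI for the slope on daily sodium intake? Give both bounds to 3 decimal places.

MSE = SSE/(n − 2) = 135580/65 = 2085.85.
SE(b₁) = √(MSE/Sₓₓ) = √(2085.85/2491.3) = 0.915015.
df = n − 2 = 65.
t* = t_{0.025, 65} = 1.997138.
Margin = t* × SE = 1.997138 × 0.915015 = 1.82741.
CI: 4.854 ± 1.82741 → (3.027, 6.681).
With 95% confidence, each one-unit increase in daily sodium intake is associated with a change of between 3.027 and 6.681 mmHg in systolic blood pressure.

(3.027, 6.681)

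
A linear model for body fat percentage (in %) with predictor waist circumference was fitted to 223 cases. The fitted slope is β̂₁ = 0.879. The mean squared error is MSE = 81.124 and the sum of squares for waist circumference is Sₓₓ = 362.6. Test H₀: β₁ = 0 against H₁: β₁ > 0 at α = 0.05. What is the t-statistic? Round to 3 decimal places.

SE(β̂₁) = √(MSE/Sₓₓ) = √(81.124/362.6) = 0.473.
t = 0.879 / 0.473 = 1.858.
df = n − 2 = 221.
One-sided p ≈ 0.0322, which is < 0.05, so reject H₀.
There is evidence that the true slope on waist circumference is positive.

t = 1.858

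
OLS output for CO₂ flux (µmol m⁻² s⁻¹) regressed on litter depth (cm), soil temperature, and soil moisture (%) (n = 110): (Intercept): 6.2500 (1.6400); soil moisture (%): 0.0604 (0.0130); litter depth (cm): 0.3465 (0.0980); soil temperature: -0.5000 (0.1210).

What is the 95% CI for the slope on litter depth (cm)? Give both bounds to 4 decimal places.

Read off: b = 0.3465, SE = 0.0980 for litter depth (cm).
df = n − k − 1 = 110 − 3 − 1 = 106.
t* = t_{0.025, 106} = 1.982597.
Margin = t* × SE = 1.982597 × 0.0980 = 0.194295.
CI: 0.3465 ± 0.194295 → (0.1522, 0.5408).

(0.1522, 0.5408)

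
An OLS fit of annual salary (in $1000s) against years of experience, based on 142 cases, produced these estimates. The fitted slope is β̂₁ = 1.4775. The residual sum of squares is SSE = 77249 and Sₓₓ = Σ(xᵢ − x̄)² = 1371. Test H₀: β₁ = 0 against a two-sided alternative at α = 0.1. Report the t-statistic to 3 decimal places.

t = 2.329

MSE = SSE/(n − 2) = 77249/140 = 551.779.
SE(β̂₁) = √(MSE/Sₓₓ) = √(551.779/1371) = 0.634401.
t = 1.4775 / 0.634401 = 2.329.
df = n − 2 = 140.
Two-sided p ≈ 0.0213, which is < 0.1, so reject H₀.
There is evidence that years of experience is associated with annual salary.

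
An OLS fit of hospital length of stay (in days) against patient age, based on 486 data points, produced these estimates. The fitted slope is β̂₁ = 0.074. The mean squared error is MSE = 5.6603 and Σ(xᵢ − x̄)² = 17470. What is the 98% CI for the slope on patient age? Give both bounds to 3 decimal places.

(0.032, 0.116)

SE(β̂₁) = √(MSE/Sₓₓ) = √(5.6603/17470) = 0.018.
df = n − 2 = 484.
t* = t_{0.01, 484} = 2.334077.
Margin = t* × SE = 2.334077 × 0.018 = 0.04201.
CI: 0.074 ± 0.04201 → (0.032, 0.116).
With 98% confidence, each one-unit increase in patient age is associated with a change of between 0.032 and 0.116 days in hospital length of stay.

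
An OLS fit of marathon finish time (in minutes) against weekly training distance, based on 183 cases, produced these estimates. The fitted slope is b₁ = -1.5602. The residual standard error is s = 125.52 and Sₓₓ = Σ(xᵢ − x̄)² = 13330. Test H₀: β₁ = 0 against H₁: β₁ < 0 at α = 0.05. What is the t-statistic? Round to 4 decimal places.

SE(b₁) = s/√Sₓₓ = 125.52/√13330 = 1.08717.
t = -1.5602 / 1.08717 = -1.4351.
df = n − 2 = 181.
One-sided p ≈ 0.0765, which is ≥ 0.05, so fail to reject H₀.
The data do not give significant evidence that the true slope on weekly training distance is negative.

t = -1.4351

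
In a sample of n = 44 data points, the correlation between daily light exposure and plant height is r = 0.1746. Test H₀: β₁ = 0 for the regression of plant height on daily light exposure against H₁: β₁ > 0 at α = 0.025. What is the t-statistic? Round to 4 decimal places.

t = r·√(n − 2)/√(1 − r²) = 0.1746·√42/√0.969515 = 1.1492.
df = n − 2 = 42.
One-sided p ≈ 0.1285, which is ≥ 0.025, so fail to reject H₀.
The data do not give significant evidence of a linear association between daily light exposure and plant height.

t = 1.1492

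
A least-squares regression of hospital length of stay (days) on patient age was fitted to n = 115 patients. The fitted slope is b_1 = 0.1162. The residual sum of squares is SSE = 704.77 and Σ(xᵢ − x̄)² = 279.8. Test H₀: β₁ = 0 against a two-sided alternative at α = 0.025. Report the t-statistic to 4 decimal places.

MSE = SSE/(n − 2) = 704.77/113 = 6.2369.
SE(b_1) = √(MSE/Sₓₓ) = √(6.2369/279.8) = 0.1493.
t = 0.1162 / 0.1493 = 0.7783.
df = n − 2 = 113.
Two-sided p ≈ 0.4380, which is ≥ 0.025, so fail to reject H₀.
The data do not give significant evidence of an association between patient age and hospital length of stay.

t = 0.7783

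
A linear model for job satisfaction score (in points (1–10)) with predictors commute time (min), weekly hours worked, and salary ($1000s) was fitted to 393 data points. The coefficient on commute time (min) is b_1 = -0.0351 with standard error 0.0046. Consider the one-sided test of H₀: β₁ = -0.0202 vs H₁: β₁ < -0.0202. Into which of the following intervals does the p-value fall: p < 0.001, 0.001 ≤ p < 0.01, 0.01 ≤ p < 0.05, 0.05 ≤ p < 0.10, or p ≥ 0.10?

p < 0.001

t = (-0.0351 − (-0.0202)) / 0.0046 = -3.239.
df = n − k − 1 = 393 − 3 − 1 = 389.
One-sided p = P(T_{389} < t) ≈ 0.0007.
So p < 0.001.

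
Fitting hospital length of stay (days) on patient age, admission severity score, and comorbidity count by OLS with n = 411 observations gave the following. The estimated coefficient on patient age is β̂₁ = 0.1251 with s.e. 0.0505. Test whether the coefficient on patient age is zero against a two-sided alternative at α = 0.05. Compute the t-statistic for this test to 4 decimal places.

H₀: β₁ = 0 vs H₁: β₁ ≠ 0.
t = (β̂₁ − β₁⁰)/SE = 0.1251 / 0.0505 = 2.4772.
df = n − k − 1 = 411 − 3 − 1 = 407.
Two-sided p ≈ 0.0136, which is < 0.05, so reject H₀.
There is evidence that patient age is associated with hospital length of stay, holding the other predictors fixed.

t = 2.4772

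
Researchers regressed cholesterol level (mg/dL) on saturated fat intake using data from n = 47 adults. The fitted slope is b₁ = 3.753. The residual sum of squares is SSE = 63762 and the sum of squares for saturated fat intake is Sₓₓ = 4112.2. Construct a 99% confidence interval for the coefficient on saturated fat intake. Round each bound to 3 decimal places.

(2.174, 5.332)

MSE = SSE/(n − 2) = 63762/45 = 1416.93.
SE(b₁) = √(MSE/Sₓₓ) = √(1416.93/4112.2) = 0.586999.
df = n − 2 = 45.
t* = t_{0.005, 45} = 2.689585.
Margin = t* × SE = 2.689585 × 0.586999 = 1.57878.
CI: 3.753 ± 1.57878 → (2.174, 5.332).
With 99% confidence, each one-unit increase in saturated fat intake is associated with a change of between 2.174 and 5.332 mg/dL in cholesterol level.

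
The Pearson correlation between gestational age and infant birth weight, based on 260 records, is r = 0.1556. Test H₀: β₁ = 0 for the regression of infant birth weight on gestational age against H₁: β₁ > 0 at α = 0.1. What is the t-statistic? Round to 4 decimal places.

t = r·√(n − 2)/√(1 − r²) = 0.1556·√258/√0.975789 = 2.5301.
df = n − 2 = 258.
One-sided p ≈ 0.0060, which is < 0.1, so reject H₀.
There is evidence of a linear association between gestational age and infant birth weight.

t = 2.5301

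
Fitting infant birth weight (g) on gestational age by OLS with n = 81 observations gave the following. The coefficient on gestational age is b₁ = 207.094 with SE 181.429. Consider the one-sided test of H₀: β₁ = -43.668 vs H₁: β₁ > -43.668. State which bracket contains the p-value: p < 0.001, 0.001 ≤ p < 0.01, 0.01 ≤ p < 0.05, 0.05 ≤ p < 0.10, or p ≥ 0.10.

t = (207.094 − (-43.668)) / 181.429 = 1.382.
df = n − 2 = 81 − 2 = 79.
One-sided p = P(T_{79} > t) ≈ 0.0854.
So 0.05 ≤ p < 0.10.

0.05 ≤ p < 0.10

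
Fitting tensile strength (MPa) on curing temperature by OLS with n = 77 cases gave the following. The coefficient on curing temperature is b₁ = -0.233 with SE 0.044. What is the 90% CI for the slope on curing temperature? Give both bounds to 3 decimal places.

(-0.306, -0.160)

df = n − 2 = 77 − 2 = 75.
t* = t_{0.05, 75} = 1.665425.
Margin = t* × SE = 1.665425 × 0.044 = 0.07328.
CI: -0.233 ± 0.07328 → (-0.306, -0.160).
With 90% confidence, each one-unit increase in curing temperature is associated with a change of between -0.306 and -0.160 MPa in tensile strength.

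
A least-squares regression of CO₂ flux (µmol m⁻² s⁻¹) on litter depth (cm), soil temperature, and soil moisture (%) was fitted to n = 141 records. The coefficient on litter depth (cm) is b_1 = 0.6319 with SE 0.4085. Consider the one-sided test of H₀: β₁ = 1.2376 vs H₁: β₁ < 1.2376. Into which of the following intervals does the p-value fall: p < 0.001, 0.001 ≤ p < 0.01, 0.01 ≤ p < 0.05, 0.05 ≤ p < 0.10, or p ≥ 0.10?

0.05 ≤ p < 0.10

t = (0.6319 − 1.2376) / 0.4085 = -1.483.
df = n − k − 1 = 141 − 3 − 1 = 137.
One-sided p = P(T_{137} < t) ≈ 0.0702.
So 0.05 ≤ p < 0.10.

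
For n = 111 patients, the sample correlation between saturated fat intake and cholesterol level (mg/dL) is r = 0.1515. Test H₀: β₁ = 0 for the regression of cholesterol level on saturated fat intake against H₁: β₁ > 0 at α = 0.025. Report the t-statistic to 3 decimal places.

t = 1.600

t = r·√(n − 2)/√(1 − r²) = 0.1515·√109/√0.977048 = 1.600.
df = n − 2 = 109.
One-sided p ≈ 0.0562, which is ≥ 0.025, so fail to reject H₀.
The data do not give significant evidence of a linear association between saturated fat intake and cholesterol level.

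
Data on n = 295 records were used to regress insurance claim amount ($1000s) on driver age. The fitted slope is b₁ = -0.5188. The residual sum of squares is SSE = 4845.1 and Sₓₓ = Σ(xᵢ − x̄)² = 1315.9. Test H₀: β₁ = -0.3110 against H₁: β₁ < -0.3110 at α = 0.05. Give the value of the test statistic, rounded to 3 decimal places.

t = -1.854

MSE = SSE/(n − 2) = 4845.1/293 = 16.5362.
SE(b₁) = √(MSE/Sₓₓ) = √(16.5362/1315.9) = 0.1121.
t = (-0.5188 − (-0.3110)) / 0.1121 = -1.854.
df = n − 2 = 293.
One-sided p ≈ 0.0324, which is < 0.05, so reject H₀.
There is evidence that the true slope on driver age is below -0.3110 $1000s per unit.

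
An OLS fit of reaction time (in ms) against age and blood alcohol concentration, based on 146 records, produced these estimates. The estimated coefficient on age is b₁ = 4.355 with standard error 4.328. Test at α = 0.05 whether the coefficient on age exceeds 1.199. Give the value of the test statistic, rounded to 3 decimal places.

H₀: β₁ = 1.199 vs H₁: β₁ > 1.199.
t = (b₁ − β₁⁰)/SE = (4.355 − 1.199) / 4.328 = 0.729.
df = n − k − 1 = 146 − 2 − 1 = 143.
One-sided p ≈ 0.2335, which is ≥ 0.05, so fail to reject H₀.
The data do not give significant evidence that the true slope on age exceeds 1.199 ms per unit, holding the other predictors fixed.

t = 0.729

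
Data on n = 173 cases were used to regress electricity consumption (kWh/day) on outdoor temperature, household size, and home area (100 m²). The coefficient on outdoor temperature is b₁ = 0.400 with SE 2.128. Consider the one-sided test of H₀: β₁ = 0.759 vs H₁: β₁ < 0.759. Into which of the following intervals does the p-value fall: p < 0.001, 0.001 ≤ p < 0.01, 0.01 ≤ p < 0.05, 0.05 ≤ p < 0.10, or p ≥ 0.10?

t = (0.400 − 0.759) / 2.128 = -0.169.
df = n − k − 1 = 173 − 3 − 1 = 169.
One-sided p = P(T_{169} < t) ≈ 0.4331.
So p ≥ 0.10.

p ≥ 0.10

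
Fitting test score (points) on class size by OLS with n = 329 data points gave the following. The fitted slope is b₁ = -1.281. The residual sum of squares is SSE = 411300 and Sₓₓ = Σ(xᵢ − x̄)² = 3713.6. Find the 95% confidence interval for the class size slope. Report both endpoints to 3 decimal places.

(-2.426, -0.136)

MSE = SSE/(n − 2) = 411300/327 = 1257.8.
SE(b₁) = √(MSE/Sₓₓ) = √(1257.8/3713.6) = 0.58198.
df = n − 2 = 327.
t* = t_{0.025, 327} = 1.967245.
Margin = t* × SE = 1.967245 × 0.58198 = 1.14490.
CI: -1.281 ± 1.14490 → (-2.426, -0.136).
With 95% confidence, each one-unit increase in class size is associated with a change of between -2.426 and -0.136 points in test score.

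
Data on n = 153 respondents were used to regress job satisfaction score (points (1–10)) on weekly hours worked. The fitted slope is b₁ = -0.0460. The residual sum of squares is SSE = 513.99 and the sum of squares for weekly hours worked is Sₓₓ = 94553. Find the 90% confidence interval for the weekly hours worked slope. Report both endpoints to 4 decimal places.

(-0.0559, -0.0361)

MSE = SSE/(n − 2) = 513.99/151 = 3.40391.
SE(b₁) = √(MSE/Sₓₓ) = √(3.40391/94553) = 0.006.
df = n − 2 = 151.
t* = t_{0.05, 151} = 1.655007.
Margin = t* × SE = 1.655007 × 0.006 = 0.009930.
CI: -0.0460 ± 0.009930 → (-0.0559, -0.0361).
With 90% confidence, each one-unit increase in weekly hours worked is associated with a change of between -0.0559 and -0.0361 points (1–10) in job satisfaction score.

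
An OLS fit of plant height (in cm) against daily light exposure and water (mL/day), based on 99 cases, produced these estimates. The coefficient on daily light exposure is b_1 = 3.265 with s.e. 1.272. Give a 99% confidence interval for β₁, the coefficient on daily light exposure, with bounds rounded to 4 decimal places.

(-0.0778, 6.6078)

df = n − k − 1 = 99 − 2 − 1 = 96.
t* = t_{0.005, 96} = 2.628016.
Margin = t* × SE = 2.628016 × 1.272 = 3.342836.
CI: 3.265 ± 3.342836 → (-0.0778, 6.6078).
With 99% confidence, each one-unit increase in daily light exposure is associated with a change of between -0.0778 and 6.6078 cm in plant height, holding the other predictors fixed.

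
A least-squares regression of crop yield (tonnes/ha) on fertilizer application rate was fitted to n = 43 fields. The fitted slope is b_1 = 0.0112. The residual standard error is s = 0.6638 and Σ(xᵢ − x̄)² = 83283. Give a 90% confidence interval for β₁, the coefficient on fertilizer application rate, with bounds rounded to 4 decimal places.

SE(b_1) = s/√Sₓₓ = 0.6638/√83283 = 0.00230017.
df = n − 2 = 41.
t* = t_{0.05, 41} = 1.682878.
Margin = t* × SE = 1.682878 × 0.00230017 = 0.003871.
CI: 0.0112 ± 0.003871 → (0.0073, 0.0151).
With 90% confidence, each one-unit increase in fertilizer application rate is associated with a change of between 0.0073 and 0.0151 tonnes/ha in crop yield.

(0.0073, 0.0151)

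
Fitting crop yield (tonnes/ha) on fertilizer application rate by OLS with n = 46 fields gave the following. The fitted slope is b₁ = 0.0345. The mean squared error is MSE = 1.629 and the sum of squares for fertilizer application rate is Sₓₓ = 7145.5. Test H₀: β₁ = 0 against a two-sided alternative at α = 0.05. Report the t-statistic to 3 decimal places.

SE(b₁) = √(MSE/Sₓₓ) = √(1.629/7145.5) = 0.0150989.
t = 0.0345 / 0.0150989 = 2.285.
df = n − 2 = 44.
Two-sided p ≈ 0.0272, which is < 0.05, so reject H₀.
There is evidence that fertilizer application rate is associated with crop yield.

t = 2.285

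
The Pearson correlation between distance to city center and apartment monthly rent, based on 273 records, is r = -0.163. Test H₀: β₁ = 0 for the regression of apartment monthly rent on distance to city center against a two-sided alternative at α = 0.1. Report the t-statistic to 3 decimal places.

t = r·√(n − 2)/√(1 − r²) = -0.163·√271/√0.973431 = -2.720.
df = n − 2 = 271.
Two-sided p ≈ 0.0070, which is < 0.1, so reject H₀.
There is evidence of a linear association between distance to city center and apartment monthly rent.

t = -2.720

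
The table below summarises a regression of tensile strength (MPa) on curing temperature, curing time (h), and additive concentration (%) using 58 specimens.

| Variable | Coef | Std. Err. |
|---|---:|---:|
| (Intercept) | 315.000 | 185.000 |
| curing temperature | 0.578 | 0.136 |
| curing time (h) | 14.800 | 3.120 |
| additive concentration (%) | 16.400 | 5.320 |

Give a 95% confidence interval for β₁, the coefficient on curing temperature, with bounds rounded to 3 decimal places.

Read off: b = 0.578, SE = 0.136 for curing temperature.
df = n − k − 1 = 58 − 3 − 1 = 54.
t* = t_{0.025, 54} = 2.004879.
Margin = t* × SE = 2.004879 × 0.136 = 0.27266.
CI: 0.578 ± 0.27266 → (0.305, 0.851).

(0.305, 0.851)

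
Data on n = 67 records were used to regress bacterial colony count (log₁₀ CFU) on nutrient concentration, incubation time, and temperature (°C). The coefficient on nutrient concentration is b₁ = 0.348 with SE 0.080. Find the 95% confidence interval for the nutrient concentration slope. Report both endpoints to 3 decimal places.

df = n − k − 1 = 67 − 3 − 1 = 63.
t* = t_{0.025, 63} = 1.998341.
Margin = t* × SE = 1.998341 × 0.080 = 0.15987.
CI: 0.348 ± 0.15987 → (0.188, 0.508).
With 95% confidence, each one-unit increase in nutrient concentration is associated with a change of between 0.188 and 0.508 log₁₀ CFU in bacterial colony count, holding the other predictors fixed.

(0.188, 0.508)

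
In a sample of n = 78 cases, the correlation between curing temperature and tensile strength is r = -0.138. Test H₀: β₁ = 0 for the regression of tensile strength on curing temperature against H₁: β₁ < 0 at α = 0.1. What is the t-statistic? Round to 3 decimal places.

t = r·√(n − 2)/√(1 − r²) = -0.138·√76/√0.980956 = -1.215.
df = n − 2 = 76.
One-sided p ≈ 0.1141, which is ≥ 0.1, so fail to reject H₀.
The data do not give significant evidence of a linear association between curing temperature and tensile strength.

t = -1.215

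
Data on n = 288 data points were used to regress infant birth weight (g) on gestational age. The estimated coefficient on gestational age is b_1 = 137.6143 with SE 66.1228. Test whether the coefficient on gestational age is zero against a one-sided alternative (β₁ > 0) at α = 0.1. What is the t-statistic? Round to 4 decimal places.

H₀: β₁ = 0 vs H₁: β₁ > 0.
t = (b_1 − β₁⁰)/SE = 137.6143 / 66.1228 = 2.0812.
df = n − 2 = 288 − 2 = 286.
One-sided p ≈ 0.0192, which is < 0.1, so reject H₀.
There is evidence that the true slope on gestational age is positive.

t = 2.0812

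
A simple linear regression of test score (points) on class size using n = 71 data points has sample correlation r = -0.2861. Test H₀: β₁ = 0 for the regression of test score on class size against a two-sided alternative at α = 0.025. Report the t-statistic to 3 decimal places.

t = r·√(n − 2)/√(1 − r²) = -0.2861·√69/√0.918147 = -2.480.
df = n − 2 = 69.
Two-sided p ≈ 0.0156, which is < 0.025, so reject H₀.
There is evidence of a linear association between class size and test score.

t = -2.480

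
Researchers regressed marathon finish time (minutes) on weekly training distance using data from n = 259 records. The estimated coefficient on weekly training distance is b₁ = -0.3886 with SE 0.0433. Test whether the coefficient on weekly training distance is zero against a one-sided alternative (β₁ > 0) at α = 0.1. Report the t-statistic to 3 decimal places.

t = -8.975

H₀: β₁ = 0 vs H₁: β₁ > 0.
t = (b₁ − β₁⁰)/SE = -0.3886 / 0.0433 = -8.975.
df = n − 2 = 259 − 2 = 257.
One-sided p ≈ 1.0000, which is ≥ 0.1, so fail to reject H₀.
The data do not give significant evidence that the true slope on weekly training distance is positive.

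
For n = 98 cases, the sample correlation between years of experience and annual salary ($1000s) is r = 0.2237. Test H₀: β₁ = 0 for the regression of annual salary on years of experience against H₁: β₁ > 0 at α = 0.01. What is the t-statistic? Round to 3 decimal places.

t = 2.249

t = r·√(n − 2)/√(1 − r²) = 0.2237·√96/√0.949958 = 2.249.
df = n − 2 = 96.
One-sided p ≈ 0.0134, which is ≥ 0.01, so fail to reject H₀.
The data do not give significant evidence of a linear association between years of experience and annual salary.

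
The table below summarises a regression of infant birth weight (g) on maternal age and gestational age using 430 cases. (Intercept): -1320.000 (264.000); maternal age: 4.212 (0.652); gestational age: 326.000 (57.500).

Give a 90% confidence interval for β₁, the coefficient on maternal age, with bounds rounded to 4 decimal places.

(3.1372, 5.2868)

Read off: b = 4.212, SE = 0.652 for maternal age.
df = n − k − 1 = 430 − 2 − 1 = 427.
t* = t_{0.05, 427} = 1.64843.
Margin = t* × SE = 1.64843 × 0.652 = 1.074776.
CI: 4.212 ± 1.074776 → (3.1372, 5.2868).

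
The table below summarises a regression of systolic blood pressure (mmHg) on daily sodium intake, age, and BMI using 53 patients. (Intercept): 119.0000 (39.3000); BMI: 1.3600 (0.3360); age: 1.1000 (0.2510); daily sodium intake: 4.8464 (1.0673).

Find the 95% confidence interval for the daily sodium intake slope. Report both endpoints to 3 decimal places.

Read off: b = 4.8464, SE = 1.0673 for daily sodium intake.
df = n − k − 1 = 53 − 3 − 1 = 49.
t* = t_{0.025, 49} = 2.009575.
Margin = t* × SE = 2.009575 × 1.0673 = 2.14482.
CI: 4.8464 ± 2.14482 → (2.702, 6.991).

(2.702, 6.991)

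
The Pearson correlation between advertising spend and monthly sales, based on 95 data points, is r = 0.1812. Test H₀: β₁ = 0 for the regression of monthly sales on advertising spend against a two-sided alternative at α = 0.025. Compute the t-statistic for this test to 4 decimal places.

t = r·√(n − 2)/√(1 − r²) = 0.1812·√93/√0.967167 = 1.7768.
df = n − 2 = 93.
Two-sided p ≈ 0.0789, which is ≥ 0.025, so fail to reject H₀.
The data do not give significant evidence of a linear association between advertising spend and monthly sales.

t = 1.7768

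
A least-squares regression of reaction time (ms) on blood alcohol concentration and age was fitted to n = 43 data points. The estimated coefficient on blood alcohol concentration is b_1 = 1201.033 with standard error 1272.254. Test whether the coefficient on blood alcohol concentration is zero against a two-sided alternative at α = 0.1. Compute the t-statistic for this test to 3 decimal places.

t = 0.944

H₀: β₁ = 0 vs H₁: β₁ ≠ 0.
t = (b_1 − β₁⁰)/SE = 1201.033 / 1272.254 = 0.944.
df = n − k − 1 = 43 − 2 − 1 = 40.
Two-sided p ≈ 0.3508, which is ≥ 0.1, so fail to reject H₀.
The data do not give significant evidence of an association between blood alcohol concentration and reaction time, after adjusting for the other predictors.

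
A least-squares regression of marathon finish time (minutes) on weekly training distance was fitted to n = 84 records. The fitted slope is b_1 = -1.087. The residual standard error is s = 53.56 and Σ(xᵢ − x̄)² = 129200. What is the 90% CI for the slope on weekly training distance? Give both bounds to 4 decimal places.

(-1.3349, -0.8391)

SE(b_1) = s/√Sₓₓ = 53.56/√129200 = 0.149008.
df = n − 2 = 82.
t* = t_{0.05, 82} = 1.663649.
Margin = t* × SE = 1.663649 × 0.149008 = 0.247897.
CI: -1.087 ± 0.247897 → (-1.3349, -0.8391).
With 90% confidence, each one-unit increase in weekly training distance is associated with a change of between -1.3349 and -0.8391 minutes in marathon finish time.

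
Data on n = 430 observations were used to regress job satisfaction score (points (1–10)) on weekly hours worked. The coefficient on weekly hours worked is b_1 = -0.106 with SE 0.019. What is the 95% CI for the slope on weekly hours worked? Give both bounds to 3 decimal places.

df = n − 2 = 430 − 2 = 428.
t* = t_{0.025, 428} = 1.965522.
Margin = t* × SE = 1.965522 × 0.019 = 0.03734.
CI: -0.106 ± 0.03734 → (-0.143, -0.069).
With 95% confidence, each one-unit increase in weekly hours worked is associated with a change of between -0.143 and -0.069 points (1–10) in job satisfaction score.

(-0.143, -0.069)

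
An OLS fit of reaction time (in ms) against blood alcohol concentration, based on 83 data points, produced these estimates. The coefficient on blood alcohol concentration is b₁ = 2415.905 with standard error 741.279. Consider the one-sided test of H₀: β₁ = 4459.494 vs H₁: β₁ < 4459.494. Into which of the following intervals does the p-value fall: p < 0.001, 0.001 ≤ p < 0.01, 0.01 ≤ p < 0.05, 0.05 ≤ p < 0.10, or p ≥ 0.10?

0.001 ≤ p < 0.01

t = (2415.905 − 4459.494) / 741.279 = -2.757.
df = n − 2 = 83 − 2 = 81.
One-sided p = P(T_{81} < t) ≈ 0.0036.
So 0.001 ≤ p < 0.01.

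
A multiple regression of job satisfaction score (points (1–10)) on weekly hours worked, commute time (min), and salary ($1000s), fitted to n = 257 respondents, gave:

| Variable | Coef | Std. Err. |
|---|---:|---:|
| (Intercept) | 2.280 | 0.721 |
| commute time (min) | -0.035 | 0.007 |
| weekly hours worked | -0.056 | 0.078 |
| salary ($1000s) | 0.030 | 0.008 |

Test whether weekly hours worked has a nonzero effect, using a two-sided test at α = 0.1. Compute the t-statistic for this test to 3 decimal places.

Read off: b = -0.056, SE = 0.078 for weekly hours worked.
H₀: β₁ = 0 vs H₁: β₁ ≠ 0.
t = -0.056 / 0.078 = -0.718.
df = n − k − 1 = 257 − 3 − 1 = 253.
Two-sided p ≈ 0.4735, which is ≥ 0.1, so fail to reject H₀.
The data do not give significant evidence of an association between weekly hours worked and job satisfaction score, after adjusting for the other predictors.

t = -0.718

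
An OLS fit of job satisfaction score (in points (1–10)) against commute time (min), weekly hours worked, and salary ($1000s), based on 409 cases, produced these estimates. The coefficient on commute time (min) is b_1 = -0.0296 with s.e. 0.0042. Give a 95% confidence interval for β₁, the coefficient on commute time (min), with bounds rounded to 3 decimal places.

(-0.038, -0.021)

df = n − k − 1 = 409 − 3 − 1 = 405.
t* = t_{0.025, 405} = 1.965839.
Margin = t* × SE = 1.965839 × 0.0042 = 0.00826.
CI: -0.0296 ± 0.00826 → (-0.038, -0.021).
With 95% confidence, each one-unit increase in commute time (min) is associated with a change of between -0.038 and -0.021 points (1–10) in job satisfaction score, holding the other predictors fixed.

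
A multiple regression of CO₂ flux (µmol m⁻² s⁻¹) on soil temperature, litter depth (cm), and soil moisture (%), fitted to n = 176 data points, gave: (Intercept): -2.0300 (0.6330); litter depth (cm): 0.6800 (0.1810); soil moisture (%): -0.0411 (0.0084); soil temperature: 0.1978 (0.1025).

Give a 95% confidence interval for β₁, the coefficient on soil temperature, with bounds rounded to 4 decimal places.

(-0.0045, 0.4001)

Read off: b = 0.1978, SE = 0.1025 for soil temperature.
df = n − k − 1 = 176 − 3 − 1 = 172.
t* = t_{0.025, 172} = 1.973852.
Margin = t* × SE = 1.973852 × 0.1025 = 0.202320.
CI: 0.1978 ± 0.202320 → (-0.0045, 0.4001).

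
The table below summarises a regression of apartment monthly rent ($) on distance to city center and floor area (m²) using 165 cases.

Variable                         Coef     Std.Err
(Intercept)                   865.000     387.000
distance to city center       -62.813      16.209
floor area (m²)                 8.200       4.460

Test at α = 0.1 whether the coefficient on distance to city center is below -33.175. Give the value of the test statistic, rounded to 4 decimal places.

t = -1.8285

Read off: b = -62.813, SE = 16.209 for distance to city center.
H₀: β₁ = -33.175 vs H₁: β₁ < -33.175.
t = (-62.813 − (-33.175)) / 16.209 = -1.8285.
df = n − k − 1 = 165 − 2 − 1 = 162.
One-sided p ≈ 0.0347, which is < 0.1, so reject H₀.
There is evidence that the true slope on distance to city center is below -33.175 $ per unit, holding the other predictors fixed.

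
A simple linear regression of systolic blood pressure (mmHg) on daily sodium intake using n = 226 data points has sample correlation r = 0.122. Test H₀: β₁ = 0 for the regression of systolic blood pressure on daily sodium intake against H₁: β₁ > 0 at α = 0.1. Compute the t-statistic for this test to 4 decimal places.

t = 1.8397

t = r·√(n − 2)/√(1 − r²) = 0.122·√224/√0.985116 = 1.8397.
df = n − 2 = 224.
One-sided p ≈ 0.0336, which is < 0.1, so reject H₀.
There is evidence of a linear association between daily sodium intake and systolic blood pressure.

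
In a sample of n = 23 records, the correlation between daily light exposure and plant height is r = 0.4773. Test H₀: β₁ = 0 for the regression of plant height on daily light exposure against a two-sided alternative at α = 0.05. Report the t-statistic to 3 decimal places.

t = 2.489

t = r·√(n − 2)/√(1 − r²) = 0.4773·√21/√0.772185 = 2.489.
df = n − 2 = 21.
Two-sided p ≈ 0.0213, which is < 0.05, so reject H₀.
There is evidence of a linear association between daily light exposure and plant height.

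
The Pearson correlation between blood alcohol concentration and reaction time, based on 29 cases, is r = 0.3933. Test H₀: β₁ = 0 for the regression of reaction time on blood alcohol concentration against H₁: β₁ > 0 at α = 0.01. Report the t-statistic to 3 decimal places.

t = 2.223

t = r·√(n − 2)/√(1 − r²) = 0.3933·√27/√0.845315 = 2.223.
df = n − 2 = 27.
One-sided p ≈ 0.0174, which is ≥ 0.01, so fail to reject H₀.
The data do not give significant evidence of a linear association between blood alcohol concentration and reaction time.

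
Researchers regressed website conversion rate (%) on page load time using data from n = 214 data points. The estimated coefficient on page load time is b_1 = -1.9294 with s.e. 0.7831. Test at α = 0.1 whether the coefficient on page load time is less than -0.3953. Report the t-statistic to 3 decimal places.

t = -1.959

H₀: β₁ = -0.3953 vs H₁: β₁ < -0.3953.
t = (b_1 − β₁⁰)/SE = (-1.9294 − (-0.3953)) / 0.7831 = -1.959.
df = n − 2 = 214 − 2 = 212.
One-sided p ≈ 0.0257, which is < 0.1, so reject H₀.
There is evidence that the true slope on page load time is below -0.3953 % per unit.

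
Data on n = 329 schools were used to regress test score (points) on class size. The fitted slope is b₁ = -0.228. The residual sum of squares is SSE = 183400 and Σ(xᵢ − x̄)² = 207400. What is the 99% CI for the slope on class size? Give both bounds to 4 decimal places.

MSE = SSE/(n − 2) = 183400/327 = 560.856.
SE(b₁) = √(MSE/Sₓₓ) = √(560.856/207400) = 0.0520022.
df = n − 2 = 327.
t* = t_{0.005, 327} = 2.590948.
Margin = t* × SE = 2.590948 × 0.0520022 = 0.134735.
CI: -0.228 ± 0.134735 → (-0.3627, -0.0933).
With 99% confidence, each one-unit increase in class size is associated with a change of between -0.3627 and -0.0933 points in test score.

(-0.3627, -0.0933)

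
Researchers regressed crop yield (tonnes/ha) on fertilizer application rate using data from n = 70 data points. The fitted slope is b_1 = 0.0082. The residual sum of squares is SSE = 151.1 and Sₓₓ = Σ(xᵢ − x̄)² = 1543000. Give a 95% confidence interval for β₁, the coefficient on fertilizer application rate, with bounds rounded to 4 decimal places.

(0.0058, 0.0106)

MSE = SSE/(n − 2) = 151.1/68 = 2.22206.
SE(b_1) = √(MSE/Sₓₓ) = √(2.22206/1543000) = 0.00120004.
df = n − 2 = 68.
t* = t_{0.025, 68} = 1.995469.
Margin = t* × SE = 1.995469 × 0.00120004 = 0.002395.
CI: 0.0082 ± 0.002395 → (0.0058, 0.0106).
With 95% confidence, each one-unit increase in fertilizer application rate is associated with a change of between 0.0058 and 0.0106 tonnes/ha in crop yield.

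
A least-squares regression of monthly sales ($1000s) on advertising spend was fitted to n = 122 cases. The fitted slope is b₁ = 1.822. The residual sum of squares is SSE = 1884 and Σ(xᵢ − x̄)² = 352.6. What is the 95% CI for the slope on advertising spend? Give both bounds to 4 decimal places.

MSE = SSE/(n − 2) = 1884/120 = 15.7.
SE(b₁) = √(MSE/Sₓₓ) = √(15.7/352.6) = 0.211013.
df = n − 2 = 120.
t* = t_{0.025, 120} = 1.97993.
Margin = t* × SE = 1.97993 × 0.211013 = 0.417791.
CI: 1.822 ± 0.417791 → (1.4042, 2.2398).
With 95% confidence, each one-unit increase in advertising spend is associated with a change of between 1.4042 and 2.2398 $1000s in monthly sales.

(1.4042, 2.2398)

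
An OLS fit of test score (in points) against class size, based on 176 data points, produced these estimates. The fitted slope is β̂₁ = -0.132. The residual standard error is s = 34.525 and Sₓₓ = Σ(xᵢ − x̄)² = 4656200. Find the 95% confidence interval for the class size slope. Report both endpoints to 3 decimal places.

(-0.164, -0.100)

SE(β̂₁) = s/√Sₓₓ = 34.525/√4656200 = 0.0159999.
df = n − 2 = 174.
t* = t_{0.025, 174} = 1.973691.
Margin = t* × SE = 1.973691 × 0.0159999 = 0.03158.
CI: -0.132 ± 0.03158 → (-0.164, -0.100).
With 95% confidence, each one-unit increase in class size is associated with a change of between -0.164 and -0.100 points in test score.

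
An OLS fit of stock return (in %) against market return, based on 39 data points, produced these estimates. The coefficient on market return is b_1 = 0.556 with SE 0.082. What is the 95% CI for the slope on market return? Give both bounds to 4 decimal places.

(0.3899, 0.7221)

df = n − 2 = 39 − 2 = 37.
t* = t_{0.025, 37} = 2.026192.
Margin = t* × SE = 2.026192 × 0.082 = 0.166148.
CI: 0.556 ± 0.166148 → (0.3899, 0.7221).
With 95% confidence, each one-unit increase in market return is associated with a change of between 0.3899 and 0.7221 % in stock return.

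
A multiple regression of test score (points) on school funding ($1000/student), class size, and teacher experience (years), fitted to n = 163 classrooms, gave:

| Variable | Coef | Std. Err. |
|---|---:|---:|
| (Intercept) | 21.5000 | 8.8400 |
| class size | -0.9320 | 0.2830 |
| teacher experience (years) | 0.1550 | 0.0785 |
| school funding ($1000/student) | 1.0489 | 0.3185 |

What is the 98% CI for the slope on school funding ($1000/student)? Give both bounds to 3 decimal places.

Read off: b = 1.0489, SE = 0.3185 for school funding ($1000/student).
df = n − k − 1 = 163 − 3 − 1 = 159.
t* = t_{0.01, 159} = 2.350029.
Margin = t* × SE = 2.350029 × 0.3185 = 0.74848.
CI: 1.0489 ± 0.74848 → (0.300, 1.797).

(0.300, 1.797)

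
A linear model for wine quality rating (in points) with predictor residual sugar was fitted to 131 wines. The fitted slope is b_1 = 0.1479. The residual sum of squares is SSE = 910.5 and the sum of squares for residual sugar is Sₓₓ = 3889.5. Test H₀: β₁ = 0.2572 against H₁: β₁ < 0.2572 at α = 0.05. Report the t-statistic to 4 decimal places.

t = -2.5658

MSE = SSE/(n − 2) = 910.5/129 = 7.05814.
SE(b_1) = √(MSE/Sₓₓ) = √(7.05814/3889.5) = 0.0425989.
t = (0.1479 − 0.2572) / 0.0425989 = -2.5658.
df = n − 2 = 129.
One-sided p ≈ 0.0057, which is < 0.05, so reject H₀.
There is evidence that the true slope on residual sugar is below 0.2572 points per unit.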